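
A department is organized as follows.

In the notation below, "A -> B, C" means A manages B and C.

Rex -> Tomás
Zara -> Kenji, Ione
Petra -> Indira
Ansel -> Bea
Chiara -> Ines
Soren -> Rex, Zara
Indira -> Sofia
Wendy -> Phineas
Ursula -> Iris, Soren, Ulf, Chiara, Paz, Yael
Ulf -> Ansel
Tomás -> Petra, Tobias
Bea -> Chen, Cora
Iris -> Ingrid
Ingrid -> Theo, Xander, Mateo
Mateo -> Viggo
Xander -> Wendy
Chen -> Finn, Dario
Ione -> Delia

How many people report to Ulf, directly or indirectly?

Ulf directly manages Ansel. Under Ansel: Bea, Cora, Chen, Dario, Finn (5). That's 6 in total.

6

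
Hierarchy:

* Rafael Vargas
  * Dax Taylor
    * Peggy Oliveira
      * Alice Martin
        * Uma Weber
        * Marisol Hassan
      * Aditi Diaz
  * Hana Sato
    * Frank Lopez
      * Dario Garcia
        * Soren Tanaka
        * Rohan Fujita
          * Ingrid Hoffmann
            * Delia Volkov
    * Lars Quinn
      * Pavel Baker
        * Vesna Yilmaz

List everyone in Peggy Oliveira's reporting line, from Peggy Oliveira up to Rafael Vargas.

Peggy Oliveira reports to Dax Taylor. Dax Taylor reports to Rafael Vargas. Rafael Vargas is at the top.

Peggy Oliveira -> Dax Taylor -> Rafael Vargas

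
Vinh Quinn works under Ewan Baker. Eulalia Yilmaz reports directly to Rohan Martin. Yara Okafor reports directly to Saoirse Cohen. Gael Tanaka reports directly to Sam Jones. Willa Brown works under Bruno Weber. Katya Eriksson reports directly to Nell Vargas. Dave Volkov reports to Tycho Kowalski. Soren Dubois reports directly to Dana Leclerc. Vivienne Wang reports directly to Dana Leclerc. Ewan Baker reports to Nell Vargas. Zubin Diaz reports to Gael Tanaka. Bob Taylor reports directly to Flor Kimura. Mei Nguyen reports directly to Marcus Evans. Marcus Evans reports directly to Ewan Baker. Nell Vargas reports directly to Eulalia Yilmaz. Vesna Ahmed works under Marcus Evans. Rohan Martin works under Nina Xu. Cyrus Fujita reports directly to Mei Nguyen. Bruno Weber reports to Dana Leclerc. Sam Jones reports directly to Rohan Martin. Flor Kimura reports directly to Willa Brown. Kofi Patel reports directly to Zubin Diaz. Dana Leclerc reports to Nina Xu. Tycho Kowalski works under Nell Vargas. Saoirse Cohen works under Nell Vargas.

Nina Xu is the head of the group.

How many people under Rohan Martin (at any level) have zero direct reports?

7

The people in Rohan Martin's organization with no one reporting to them are Kofi Patel, Katya Eriksson, Yara Okafor, Dave Volkov, Vinh Quinn, Vesna Ahmed, Cyrus Fujita. That is 7.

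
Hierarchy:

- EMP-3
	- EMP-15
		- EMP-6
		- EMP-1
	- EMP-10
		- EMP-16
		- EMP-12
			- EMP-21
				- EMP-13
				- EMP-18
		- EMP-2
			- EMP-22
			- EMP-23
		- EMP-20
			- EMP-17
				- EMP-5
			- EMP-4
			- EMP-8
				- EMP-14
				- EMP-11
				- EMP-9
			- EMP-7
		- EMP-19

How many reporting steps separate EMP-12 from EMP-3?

Chain from EMP-12 up to EMP-3: EMP-12 → EMP-10 → EMP-3. That is 2 steps up, so EMP-12 is 2 levels below EMP-3.

2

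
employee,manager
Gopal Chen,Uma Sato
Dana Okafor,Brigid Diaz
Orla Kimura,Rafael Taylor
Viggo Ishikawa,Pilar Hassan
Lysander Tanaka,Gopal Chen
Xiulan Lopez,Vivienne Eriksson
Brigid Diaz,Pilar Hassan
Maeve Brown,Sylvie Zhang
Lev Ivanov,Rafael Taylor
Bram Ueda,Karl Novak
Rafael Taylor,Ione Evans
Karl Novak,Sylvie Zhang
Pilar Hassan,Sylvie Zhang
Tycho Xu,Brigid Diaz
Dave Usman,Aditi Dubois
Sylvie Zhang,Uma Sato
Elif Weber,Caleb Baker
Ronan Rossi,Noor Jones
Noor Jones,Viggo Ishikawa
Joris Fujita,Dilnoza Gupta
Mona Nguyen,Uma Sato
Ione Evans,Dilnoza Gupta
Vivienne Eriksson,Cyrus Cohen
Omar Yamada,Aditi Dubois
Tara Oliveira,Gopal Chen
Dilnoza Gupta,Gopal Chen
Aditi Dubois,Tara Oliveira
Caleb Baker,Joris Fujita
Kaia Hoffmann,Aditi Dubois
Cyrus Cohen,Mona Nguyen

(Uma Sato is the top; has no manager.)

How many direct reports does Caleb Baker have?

1

Caleb Baker directly manages Elif Weber. That is 1 direct report.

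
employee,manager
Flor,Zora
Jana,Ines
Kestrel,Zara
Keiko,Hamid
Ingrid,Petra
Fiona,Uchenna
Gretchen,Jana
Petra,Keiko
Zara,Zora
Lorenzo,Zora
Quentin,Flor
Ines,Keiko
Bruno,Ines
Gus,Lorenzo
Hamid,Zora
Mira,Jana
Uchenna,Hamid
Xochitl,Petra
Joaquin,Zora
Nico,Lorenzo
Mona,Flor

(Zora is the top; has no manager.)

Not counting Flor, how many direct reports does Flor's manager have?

4

Flor reports to Zora. Zora's other direct reports are Hamid, Zara, Lorenzo, Joaquin — 4 peers.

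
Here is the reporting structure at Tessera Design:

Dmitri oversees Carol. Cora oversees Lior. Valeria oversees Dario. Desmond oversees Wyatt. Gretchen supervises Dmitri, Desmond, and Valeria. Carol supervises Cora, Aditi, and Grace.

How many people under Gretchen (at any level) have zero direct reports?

The people in Gretchen's organization with no one reporting to them are Dario, Wyatt, Grace, Aditi, Lior. That is 5.

5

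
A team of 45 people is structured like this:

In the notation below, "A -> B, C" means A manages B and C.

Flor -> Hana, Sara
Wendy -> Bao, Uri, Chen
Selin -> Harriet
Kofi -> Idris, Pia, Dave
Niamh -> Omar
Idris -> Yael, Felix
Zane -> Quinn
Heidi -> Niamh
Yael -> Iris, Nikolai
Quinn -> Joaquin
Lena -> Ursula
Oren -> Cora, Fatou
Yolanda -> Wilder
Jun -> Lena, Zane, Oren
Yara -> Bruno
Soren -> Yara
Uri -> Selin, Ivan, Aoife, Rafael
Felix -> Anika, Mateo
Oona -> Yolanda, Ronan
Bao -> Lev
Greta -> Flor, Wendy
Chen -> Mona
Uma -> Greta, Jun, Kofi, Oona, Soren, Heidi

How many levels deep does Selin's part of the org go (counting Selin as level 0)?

1

The longest chain under Selin runs Selin → Harriet, which is 1 level below Selin.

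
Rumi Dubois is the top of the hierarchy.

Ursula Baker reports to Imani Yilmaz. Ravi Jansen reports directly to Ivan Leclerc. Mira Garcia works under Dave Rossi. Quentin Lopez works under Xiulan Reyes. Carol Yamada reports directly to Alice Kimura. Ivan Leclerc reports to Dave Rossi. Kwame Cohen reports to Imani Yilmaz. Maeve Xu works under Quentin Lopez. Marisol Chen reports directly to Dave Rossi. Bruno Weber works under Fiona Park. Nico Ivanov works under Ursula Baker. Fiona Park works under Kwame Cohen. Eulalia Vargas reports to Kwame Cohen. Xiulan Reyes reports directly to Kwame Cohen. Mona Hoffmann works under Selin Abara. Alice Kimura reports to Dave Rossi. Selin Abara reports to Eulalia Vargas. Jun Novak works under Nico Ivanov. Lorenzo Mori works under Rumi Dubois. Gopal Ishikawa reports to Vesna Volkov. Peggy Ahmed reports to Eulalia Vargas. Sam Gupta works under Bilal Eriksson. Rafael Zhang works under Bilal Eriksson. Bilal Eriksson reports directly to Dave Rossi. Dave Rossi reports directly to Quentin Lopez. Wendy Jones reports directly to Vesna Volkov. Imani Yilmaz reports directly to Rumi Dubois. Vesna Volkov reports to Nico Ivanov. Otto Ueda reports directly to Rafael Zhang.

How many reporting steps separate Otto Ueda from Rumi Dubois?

Chain from Otto Ueda up to Rumi Dubois: Otto Ueda → Rafael Zhang → Bilal Eriksson → Dave Rossi → Quentin Lopez → Xiulan Reyes → Kwame Cohen → Imani Yilmaz → Rumi Dubois. That is 8 steps up, so Otto Ueda is 8 levels below Rumi Dubois.

8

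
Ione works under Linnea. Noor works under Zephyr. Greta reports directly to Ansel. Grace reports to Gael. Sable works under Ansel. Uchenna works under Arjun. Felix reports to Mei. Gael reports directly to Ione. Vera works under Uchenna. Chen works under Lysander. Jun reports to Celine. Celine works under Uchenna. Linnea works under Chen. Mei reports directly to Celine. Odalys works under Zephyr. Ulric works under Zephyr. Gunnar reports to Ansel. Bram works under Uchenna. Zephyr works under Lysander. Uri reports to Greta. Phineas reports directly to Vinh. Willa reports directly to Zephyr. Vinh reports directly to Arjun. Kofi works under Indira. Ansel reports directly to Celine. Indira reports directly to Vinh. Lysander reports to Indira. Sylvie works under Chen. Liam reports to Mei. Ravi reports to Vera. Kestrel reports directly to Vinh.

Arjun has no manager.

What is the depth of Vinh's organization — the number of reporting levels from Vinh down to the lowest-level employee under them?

The longest chain under Vinh runs Vinh → Indira → Lysander → Chen → Linnea → Ione → Gael → Grace, which is 7 levels below Vinh.

7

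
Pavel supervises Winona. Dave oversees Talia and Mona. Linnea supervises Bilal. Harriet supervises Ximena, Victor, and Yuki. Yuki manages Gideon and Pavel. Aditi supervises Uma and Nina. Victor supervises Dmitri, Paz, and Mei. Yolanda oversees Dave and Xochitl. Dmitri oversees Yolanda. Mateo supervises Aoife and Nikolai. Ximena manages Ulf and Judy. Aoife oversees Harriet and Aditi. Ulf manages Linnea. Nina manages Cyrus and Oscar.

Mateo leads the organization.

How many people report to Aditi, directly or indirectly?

4

Aditi directly manages Uma, Nina. Uma has no reports. Under Nina: Oscar, Cyrus (2). So Aditi's organization is 2 direct reports plus everyone under them: 1 + 3 = 4.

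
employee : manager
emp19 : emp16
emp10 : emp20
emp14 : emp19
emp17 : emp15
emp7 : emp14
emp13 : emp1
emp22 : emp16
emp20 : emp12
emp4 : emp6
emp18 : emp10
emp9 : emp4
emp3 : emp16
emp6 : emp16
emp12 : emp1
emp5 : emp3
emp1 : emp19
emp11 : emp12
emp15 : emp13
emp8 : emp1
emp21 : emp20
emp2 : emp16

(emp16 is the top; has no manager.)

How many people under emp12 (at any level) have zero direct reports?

3

The people in emp12's organization with no one reporting to them are emp11, emp21, emp18. That is 3.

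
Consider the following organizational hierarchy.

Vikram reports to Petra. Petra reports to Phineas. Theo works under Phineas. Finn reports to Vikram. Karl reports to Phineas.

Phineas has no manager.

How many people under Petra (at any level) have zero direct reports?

1

The only person in Petra's organization with no one reporting to them is Finn. That is 1.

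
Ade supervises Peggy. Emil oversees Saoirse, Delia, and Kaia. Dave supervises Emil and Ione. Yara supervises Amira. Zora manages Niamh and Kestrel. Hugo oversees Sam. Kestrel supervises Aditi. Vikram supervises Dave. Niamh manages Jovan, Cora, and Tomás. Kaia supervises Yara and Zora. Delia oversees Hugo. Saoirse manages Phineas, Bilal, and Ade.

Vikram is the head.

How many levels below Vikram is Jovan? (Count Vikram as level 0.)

Chain from Jovan up to Vikram: Jovan → Niamh → Zora → Kaia → Emil → Dave → Vikram. That is 6 steps up, so Jovan is 6 levels below Vikram.

6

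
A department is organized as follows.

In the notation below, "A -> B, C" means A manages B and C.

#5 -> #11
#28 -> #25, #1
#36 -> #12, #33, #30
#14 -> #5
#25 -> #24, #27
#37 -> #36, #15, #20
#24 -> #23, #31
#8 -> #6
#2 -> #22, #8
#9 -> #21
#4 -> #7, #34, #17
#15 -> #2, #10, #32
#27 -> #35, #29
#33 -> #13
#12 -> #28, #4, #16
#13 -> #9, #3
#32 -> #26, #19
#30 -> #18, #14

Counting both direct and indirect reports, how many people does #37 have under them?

#37 directly manages #36, #15, #20. Under #36: #30, #14, #5, #11, #18, #33, #13, #3, #9, #21, #12, #16, #4, #17, #34, #7, #28, #1, #25, #27, #29, #35, #24, #31, #23 (25). Under #15: #32, #19, #26, #10, #2, #8, #6, #22 (8). #20 has no reports. So #37's organization is 3 direct reports plus everyone under them: 26 + 9 + 1 = 36.

36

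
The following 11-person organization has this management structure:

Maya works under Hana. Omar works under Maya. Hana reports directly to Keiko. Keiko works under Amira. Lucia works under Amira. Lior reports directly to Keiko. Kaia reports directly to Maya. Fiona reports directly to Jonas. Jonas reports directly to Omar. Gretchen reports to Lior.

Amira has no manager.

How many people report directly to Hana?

1

Hana directly manages Maya. That is 1 direct report.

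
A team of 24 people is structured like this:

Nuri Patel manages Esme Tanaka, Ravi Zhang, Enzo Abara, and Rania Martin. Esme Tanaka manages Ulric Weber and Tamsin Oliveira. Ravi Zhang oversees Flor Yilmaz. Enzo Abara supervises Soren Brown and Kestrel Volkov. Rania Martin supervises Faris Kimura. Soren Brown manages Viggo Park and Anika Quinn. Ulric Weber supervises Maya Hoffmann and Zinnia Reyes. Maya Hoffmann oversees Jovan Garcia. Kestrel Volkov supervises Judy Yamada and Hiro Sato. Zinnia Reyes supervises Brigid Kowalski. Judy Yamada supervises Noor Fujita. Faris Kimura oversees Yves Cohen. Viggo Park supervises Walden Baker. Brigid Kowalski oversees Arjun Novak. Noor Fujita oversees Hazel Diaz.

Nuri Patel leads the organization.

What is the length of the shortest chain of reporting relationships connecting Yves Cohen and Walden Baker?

7

Yves Cohen is 3 levels below Nuri Patel, and Walden Baker is 4 levels below Nuri Patel (their lowest common manager). The shortest path runs up from Yves Cohen to Nuri Patel and back down to Walden Baker: 3 + 4 = 7 links.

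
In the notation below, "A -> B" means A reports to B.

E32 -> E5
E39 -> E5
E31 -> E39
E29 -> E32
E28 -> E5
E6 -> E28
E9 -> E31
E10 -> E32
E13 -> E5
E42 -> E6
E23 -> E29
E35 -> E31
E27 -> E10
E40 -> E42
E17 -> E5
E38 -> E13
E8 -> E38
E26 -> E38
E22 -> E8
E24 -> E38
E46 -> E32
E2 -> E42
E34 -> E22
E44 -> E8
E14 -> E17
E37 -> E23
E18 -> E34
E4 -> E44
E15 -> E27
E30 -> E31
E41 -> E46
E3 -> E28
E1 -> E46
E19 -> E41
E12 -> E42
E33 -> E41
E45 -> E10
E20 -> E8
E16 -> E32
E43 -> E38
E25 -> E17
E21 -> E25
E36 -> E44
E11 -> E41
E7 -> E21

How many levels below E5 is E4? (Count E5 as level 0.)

Chain from E4 up to E5: E4 → E44 → E8 → E38 → E13 → E5. That is 5 steps up, so E4 is 5 levels below E5.

5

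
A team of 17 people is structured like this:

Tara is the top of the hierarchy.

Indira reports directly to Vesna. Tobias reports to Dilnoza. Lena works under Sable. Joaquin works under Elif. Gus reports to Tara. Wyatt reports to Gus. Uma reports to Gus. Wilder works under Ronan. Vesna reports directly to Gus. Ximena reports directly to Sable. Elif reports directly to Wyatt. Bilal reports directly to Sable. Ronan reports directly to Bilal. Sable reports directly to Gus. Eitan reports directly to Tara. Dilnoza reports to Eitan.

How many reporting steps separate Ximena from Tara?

Chain from Ximena up to Tara: Ximena → Sable → Gus → Tara. That is 3 steps up, so Ximena is 3 levels below Tara.

3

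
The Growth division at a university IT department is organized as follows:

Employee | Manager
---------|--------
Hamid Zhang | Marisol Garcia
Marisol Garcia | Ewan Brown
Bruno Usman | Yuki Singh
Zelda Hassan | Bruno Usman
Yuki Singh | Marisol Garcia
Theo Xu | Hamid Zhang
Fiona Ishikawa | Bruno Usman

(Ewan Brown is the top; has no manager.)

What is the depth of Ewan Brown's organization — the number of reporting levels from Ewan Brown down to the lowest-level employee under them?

The longest chain under Ewan Brown runs Ewan Brown → Marisol Garcia → Yuki Singh → Bruno Usman → Fiona Ishikawa, which is 4 levels below Ewan Brown.

4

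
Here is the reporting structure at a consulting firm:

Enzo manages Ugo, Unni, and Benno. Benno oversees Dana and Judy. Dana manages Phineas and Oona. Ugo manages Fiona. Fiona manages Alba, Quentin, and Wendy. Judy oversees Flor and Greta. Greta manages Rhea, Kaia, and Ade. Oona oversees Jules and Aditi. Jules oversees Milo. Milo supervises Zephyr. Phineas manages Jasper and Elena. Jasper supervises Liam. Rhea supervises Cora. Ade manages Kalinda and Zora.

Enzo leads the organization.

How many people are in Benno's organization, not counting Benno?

Benno directly manages Dana, Judy. Under Dana: Phineas, Elena, Jasper, Liam, Oona, Aditi, Jules, Milo, Zephyr (9). Under Judy: Flor, Greta, Ade, Kalinda, Zora, Kaia, Rhea, Cora (8). So Benno's organization is 2 direct reports plus everyone under them: 10 + 9 = 19.

19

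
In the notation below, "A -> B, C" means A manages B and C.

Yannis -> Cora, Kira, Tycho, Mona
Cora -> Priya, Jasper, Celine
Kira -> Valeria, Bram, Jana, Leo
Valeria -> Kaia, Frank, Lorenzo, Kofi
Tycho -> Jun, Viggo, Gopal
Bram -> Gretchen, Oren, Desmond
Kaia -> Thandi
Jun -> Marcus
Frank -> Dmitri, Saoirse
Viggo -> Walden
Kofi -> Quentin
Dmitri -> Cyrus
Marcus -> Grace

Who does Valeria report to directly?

Valeria reports directly to Kira.

Kira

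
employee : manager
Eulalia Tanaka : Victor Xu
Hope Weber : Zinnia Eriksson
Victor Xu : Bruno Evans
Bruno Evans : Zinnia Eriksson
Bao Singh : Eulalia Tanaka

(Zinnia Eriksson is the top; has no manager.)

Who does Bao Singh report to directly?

Bao Singh reports directly to Eulalia Tanaka.

Eulalia Tanaka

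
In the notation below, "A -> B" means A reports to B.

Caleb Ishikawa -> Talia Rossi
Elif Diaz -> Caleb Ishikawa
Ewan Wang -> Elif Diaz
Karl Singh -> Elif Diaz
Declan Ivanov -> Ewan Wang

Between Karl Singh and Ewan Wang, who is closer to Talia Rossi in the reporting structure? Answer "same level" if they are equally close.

same level

Both Karl Singh and Ewan Wang are 3 levels below Talia Rossi.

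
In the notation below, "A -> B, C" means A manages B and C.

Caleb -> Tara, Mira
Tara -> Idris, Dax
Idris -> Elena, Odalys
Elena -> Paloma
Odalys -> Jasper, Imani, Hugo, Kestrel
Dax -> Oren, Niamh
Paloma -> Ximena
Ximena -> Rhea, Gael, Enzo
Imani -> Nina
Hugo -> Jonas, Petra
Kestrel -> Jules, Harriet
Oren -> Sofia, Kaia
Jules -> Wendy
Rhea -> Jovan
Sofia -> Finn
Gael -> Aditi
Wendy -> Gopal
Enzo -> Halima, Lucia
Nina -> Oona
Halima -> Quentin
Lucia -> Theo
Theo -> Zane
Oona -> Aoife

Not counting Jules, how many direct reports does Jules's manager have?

Jules reports to Kestrel. Kestrel's other direct reports are Harriet — 1 peer.

1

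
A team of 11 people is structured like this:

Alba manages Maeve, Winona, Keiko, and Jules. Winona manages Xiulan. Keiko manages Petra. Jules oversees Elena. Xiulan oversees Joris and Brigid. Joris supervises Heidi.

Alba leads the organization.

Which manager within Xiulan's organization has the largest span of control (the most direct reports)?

Xiulan

Direct-report counts within Xiulan's organization: Xiulan has 2; Joris has 1. The largest is 2, held by Xiulan.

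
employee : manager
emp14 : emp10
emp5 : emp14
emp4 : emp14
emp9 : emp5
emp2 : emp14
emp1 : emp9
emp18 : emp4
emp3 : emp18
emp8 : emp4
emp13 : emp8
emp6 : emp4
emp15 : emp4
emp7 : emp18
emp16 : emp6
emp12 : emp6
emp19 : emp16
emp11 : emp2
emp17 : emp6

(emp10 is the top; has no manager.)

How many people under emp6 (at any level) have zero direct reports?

3

The people in emp6's organization with no one reporting to them are emp17, emp12, emp19. That is 3.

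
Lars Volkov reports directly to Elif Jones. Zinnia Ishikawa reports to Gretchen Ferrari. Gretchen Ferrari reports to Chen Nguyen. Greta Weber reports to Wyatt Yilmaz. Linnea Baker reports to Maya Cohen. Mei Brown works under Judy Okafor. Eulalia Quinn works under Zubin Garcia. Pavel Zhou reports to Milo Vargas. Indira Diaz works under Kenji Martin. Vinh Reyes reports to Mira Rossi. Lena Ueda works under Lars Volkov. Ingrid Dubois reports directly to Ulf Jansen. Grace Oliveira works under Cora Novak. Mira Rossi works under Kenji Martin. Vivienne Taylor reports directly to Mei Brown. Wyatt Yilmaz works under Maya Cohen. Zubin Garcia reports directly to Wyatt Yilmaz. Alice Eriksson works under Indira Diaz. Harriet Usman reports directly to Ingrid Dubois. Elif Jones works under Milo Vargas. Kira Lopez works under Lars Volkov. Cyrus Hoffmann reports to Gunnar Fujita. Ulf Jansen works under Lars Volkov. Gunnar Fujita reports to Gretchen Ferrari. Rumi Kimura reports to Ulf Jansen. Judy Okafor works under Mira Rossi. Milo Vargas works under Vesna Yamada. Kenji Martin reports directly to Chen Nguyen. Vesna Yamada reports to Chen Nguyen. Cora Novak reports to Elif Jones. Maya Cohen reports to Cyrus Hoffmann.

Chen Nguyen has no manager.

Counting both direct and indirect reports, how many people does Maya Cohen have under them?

5

Maya Cohen directly manages Linnea Baker, Wyatt Yilmaz. Linnea Baker has no reports. Under Wyatt Yilmaz: Greta Weber, Zubin Garcia, Eulalia Quinn (3). So Maya Cohen's organization is 2 direct reports plus everyone under them: 1 + 4 = 5.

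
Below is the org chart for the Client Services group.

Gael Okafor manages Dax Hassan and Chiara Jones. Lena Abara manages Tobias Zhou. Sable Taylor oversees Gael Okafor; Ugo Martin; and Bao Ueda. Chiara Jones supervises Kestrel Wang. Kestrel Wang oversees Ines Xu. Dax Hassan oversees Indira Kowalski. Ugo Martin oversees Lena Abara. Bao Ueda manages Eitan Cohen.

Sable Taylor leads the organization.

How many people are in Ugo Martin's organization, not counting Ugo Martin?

2

Ugo Martin directly manages Lena Abara. Under Lena Abara: Tobias Zhou (1). That's 2 in total.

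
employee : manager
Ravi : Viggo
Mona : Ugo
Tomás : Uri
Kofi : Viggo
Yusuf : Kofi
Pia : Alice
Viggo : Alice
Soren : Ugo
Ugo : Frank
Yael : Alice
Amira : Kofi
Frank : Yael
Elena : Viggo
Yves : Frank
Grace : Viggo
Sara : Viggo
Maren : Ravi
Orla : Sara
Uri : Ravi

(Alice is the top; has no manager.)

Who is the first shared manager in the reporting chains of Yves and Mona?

Frank

Yves's chain of managers is Frank, Yael, Alice. Mona's chain of managers is Ugo, Frank, Yael, Alice. The first manager that appears in both chains is Frank.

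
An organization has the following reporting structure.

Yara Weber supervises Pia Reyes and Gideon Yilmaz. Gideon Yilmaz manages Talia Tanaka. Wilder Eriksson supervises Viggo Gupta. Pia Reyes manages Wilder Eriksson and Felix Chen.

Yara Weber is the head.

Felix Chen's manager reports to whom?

Felix Chen reports to Pia Reyes, and Pia Reyes reports to Yara Weber. So Felix Chen's skip-level manager is Yara Weber.

Yara Weber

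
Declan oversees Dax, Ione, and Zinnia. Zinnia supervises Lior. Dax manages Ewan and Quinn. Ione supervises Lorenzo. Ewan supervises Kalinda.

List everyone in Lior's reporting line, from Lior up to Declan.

Lior reports to Zinnia. Zinnia reports to Declan. Declan is at the top.

Lior -> Zinnia -> Declan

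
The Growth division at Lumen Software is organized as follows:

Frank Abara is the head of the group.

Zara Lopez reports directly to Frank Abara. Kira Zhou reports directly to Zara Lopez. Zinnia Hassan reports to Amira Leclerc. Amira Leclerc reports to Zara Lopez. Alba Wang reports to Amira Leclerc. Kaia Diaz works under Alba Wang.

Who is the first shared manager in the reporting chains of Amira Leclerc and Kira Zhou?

Zara Lopez

Amira Leclerc's chain of managers is Zara Lopez, Frank Abara. Kira Zhou's chain of managers is Zara Lopez, Frank Abara. The first manager that appears in both chains is Zara Lopez.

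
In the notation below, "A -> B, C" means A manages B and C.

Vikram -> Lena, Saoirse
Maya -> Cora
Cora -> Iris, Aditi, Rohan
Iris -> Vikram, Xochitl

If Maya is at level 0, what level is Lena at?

4

Chain from Lena up to Maya: Lena → Vikram → Iris → Cora → Maya. That is 4 steps up, so Lena is 4 levels below Maya.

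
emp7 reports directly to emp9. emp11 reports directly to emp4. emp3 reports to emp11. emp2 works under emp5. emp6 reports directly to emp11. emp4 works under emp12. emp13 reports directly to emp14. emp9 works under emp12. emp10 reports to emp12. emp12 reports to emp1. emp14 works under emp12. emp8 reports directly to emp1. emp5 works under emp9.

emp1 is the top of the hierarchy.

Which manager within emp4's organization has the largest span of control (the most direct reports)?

emp11

Direct-report counts within emp4's organization: emp4 has 1; emp11 has 2. The largest is 2, held by emp11.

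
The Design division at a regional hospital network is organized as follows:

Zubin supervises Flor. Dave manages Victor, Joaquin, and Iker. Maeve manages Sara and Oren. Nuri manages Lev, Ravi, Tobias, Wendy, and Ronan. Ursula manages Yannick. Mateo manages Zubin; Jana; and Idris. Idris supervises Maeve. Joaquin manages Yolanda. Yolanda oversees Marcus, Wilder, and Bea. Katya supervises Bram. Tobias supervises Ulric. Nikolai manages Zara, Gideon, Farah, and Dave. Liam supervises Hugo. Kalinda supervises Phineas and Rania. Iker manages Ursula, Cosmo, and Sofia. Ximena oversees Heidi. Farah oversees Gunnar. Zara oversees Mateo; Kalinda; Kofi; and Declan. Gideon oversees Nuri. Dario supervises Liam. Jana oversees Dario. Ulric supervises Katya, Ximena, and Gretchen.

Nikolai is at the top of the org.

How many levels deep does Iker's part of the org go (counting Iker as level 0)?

2

The longest chain under Iker runs Iker → Ursula → Yannick, which is 2 levels below Iker.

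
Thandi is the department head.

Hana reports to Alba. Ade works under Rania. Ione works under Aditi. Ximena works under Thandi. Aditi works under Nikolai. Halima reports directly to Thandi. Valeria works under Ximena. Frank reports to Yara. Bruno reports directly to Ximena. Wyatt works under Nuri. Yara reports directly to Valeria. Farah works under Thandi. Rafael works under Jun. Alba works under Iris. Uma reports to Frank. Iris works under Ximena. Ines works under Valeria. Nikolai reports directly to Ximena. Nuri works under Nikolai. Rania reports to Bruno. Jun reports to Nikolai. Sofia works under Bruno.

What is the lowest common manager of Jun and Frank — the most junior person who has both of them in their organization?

Jun's chain of managers is Nikolai, Ximena, Thandi. Frank's chain of managers is Yara, Valeria, Ximena, Thandi. The first manager that appears in both chains is Ximena.

Ximena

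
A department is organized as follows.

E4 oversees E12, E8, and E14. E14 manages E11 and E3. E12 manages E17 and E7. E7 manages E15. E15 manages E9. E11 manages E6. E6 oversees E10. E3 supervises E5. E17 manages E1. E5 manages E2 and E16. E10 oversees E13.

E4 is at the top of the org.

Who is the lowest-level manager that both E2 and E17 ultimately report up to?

E2's chain of managers is E5, E3, E14, E4. E17's chain of managers is E12, E4. The first manager that appears in both chains is E4.

E4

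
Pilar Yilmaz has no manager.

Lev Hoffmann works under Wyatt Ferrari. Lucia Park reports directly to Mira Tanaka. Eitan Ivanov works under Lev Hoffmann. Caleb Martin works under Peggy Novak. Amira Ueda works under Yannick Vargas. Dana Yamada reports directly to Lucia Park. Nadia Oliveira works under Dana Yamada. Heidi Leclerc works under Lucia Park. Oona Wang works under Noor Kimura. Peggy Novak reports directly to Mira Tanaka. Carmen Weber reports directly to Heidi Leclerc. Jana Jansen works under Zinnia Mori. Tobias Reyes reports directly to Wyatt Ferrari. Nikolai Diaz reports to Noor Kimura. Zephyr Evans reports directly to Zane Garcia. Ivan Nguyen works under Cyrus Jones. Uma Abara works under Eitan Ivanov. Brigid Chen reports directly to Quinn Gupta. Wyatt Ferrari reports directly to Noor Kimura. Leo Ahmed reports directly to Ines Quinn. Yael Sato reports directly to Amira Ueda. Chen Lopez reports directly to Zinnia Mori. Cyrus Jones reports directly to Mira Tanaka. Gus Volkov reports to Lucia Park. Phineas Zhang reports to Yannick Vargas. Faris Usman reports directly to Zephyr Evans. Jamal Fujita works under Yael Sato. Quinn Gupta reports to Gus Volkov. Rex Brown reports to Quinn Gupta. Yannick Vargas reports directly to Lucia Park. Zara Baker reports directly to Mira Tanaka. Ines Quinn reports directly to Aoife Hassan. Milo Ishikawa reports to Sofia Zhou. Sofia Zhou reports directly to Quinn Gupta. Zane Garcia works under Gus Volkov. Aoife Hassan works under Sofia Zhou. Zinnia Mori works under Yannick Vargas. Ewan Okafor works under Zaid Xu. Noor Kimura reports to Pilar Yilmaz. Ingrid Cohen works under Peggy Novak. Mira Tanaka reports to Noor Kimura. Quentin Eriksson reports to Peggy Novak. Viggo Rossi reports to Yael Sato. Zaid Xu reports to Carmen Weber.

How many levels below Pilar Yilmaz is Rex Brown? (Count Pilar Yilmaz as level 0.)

6

Chain from Rex Brown up to Pilar Yilmaz: Rex Brown → Quinn Gupta → Gus Volkov → Lucia Park → Mira Tanaka → Noor Kimura → Pilar Yilmaz. That is 6 steps up, so Rex Brown is 6 levels below Pilar Yilmaz.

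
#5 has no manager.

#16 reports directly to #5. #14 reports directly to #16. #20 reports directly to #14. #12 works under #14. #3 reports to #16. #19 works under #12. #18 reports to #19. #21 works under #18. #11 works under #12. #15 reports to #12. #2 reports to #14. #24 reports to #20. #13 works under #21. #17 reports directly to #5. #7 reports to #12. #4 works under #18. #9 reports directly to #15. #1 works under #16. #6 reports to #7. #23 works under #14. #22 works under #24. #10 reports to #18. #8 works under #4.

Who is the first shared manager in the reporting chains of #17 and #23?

#5

#17's chain of managers is #5. #23's chain of managers is #14, #16, #5. The first manager that appears in both chains is #5.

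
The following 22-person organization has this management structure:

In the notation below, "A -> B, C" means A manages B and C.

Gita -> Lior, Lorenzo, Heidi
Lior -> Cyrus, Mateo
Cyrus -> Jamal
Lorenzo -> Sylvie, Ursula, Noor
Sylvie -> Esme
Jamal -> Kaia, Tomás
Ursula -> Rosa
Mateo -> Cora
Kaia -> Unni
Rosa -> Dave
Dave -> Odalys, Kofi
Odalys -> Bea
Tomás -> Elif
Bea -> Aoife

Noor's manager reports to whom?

Noor reports to Lorenzo, and Lorenzo reports to Gita. So Noor's skip-level manager is Gita.

Gita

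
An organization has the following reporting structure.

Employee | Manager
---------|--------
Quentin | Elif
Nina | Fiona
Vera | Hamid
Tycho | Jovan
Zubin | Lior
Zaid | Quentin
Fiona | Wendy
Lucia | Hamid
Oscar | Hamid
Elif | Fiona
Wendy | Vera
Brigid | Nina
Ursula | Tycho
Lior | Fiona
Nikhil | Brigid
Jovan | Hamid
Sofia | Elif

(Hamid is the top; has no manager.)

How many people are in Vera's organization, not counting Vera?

Vera directly manages Wendy. Under Wendy: Fiona, Nina, Brigid, Nikhil, Elif, Sofia, Quentin, Zaid, Lior, Zubin (10). That's 11 in total.

11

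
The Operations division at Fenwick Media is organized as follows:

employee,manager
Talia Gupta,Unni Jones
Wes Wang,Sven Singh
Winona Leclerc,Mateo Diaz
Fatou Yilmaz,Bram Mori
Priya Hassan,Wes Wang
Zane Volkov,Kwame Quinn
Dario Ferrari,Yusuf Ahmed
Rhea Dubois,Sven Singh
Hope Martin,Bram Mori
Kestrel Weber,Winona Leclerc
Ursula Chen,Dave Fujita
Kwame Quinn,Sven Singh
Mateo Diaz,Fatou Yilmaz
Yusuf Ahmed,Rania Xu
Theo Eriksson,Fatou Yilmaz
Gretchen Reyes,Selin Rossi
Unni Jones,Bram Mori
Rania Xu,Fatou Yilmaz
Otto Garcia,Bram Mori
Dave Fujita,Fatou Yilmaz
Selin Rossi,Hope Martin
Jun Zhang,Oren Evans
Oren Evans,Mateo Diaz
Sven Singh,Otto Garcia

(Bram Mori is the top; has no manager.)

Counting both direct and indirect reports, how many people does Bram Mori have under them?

24

Bram Mori directly manages Fatou Yilmaz, Otto Garcia, Unni Jones, Hope Martin. Under Fatou Yilmaz: Theo Eriksson, Rania Xu, Yusuf Ahmed, Dario Ferrari, Mateo Diaz, Oren Evans, Jun Zhang, Winona Leclerc, Kestrel Weber, Dave Fujita, Ursula Chen (11). Under Otto Garcia: Sven Singh, Rhea Dubois, Kwame Quinn, Zane Volkov, Wes Wang, Priya Hassan (6). Under Unni Jones: Talia Gupta (1). Under Hope Martin: Selin Rossi, Gretchen Reyes (2). So Bram Mori's organization is 4 direct reports plus everyone under them: 12 + 7 + 2 + 3 = 24.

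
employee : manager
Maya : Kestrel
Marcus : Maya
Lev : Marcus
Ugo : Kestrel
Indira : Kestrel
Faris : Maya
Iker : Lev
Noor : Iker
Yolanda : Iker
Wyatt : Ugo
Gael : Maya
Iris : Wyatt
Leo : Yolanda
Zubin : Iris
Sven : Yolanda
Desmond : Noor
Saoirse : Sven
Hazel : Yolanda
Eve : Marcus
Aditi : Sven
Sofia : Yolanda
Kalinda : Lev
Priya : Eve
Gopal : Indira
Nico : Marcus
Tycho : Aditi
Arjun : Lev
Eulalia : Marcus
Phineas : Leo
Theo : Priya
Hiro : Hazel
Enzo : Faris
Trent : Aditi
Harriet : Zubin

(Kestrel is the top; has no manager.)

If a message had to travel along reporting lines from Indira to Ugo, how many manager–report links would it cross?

Indira is 1 level below Kestrel, and Ugo is 1 level below Kestrel (their lowest common manager). The shortest path runs up from Indira to Kestrel and back down to Ugo: 1 + 1 = 2 links.

2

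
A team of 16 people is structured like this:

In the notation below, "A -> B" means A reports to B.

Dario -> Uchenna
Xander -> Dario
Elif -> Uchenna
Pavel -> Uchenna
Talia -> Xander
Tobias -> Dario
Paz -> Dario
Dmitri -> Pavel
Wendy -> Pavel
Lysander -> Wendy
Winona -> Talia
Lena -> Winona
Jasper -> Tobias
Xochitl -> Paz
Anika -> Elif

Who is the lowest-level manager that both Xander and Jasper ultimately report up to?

Dario

Xander's chain of managers is Dario, Uchenna. Jasper's chain of managers is Tobias, Dario, Uchenna. The first manager that appears in both chains is Dario.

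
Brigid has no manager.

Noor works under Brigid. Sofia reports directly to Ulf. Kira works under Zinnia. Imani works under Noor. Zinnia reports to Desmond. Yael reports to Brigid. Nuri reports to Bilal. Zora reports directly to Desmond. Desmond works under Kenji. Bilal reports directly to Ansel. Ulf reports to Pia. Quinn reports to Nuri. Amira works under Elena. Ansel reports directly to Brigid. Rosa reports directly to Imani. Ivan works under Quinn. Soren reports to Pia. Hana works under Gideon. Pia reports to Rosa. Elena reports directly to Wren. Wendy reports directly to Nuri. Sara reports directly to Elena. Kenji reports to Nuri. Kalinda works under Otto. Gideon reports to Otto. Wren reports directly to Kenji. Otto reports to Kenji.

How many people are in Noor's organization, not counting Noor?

Noor directly manages Imani. Under Imani: Rosa, Pia, Soren, Ulf, Sofia (5). That's 6 in total.

6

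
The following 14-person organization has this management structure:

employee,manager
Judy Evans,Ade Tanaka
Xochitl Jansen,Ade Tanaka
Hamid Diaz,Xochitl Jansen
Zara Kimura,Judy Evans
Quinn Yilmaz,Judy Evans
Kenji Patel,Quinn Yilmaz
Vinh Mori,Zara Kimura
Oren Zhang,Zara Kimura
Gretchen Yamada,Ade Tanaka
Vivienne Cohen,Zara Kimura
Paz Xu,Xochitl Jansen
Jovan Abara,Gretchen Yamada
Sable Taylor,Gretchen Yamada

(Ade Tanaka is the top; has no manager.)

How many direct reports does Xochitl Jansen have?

Xochitl Jansen directly manages Hamid Diaz, Paz Xu. That is 2 direct reports.

2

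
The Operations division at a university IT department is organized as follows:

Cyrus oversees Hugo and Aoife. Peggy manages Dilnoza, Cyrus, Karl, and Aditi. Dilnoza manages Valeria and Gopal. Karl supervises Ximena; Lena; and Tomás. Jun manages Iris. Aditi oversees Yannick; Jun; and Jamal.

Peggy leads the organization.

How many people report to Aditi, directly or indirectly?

Aditi directly manages Yannick, Jun, Jamal. Yannick has no reports. Under Jun: Iris (1). Jamal has no reports. So Aditi's organization is 3 direct reports plus everyone under them: 1 + 2 + 1 = 4.

4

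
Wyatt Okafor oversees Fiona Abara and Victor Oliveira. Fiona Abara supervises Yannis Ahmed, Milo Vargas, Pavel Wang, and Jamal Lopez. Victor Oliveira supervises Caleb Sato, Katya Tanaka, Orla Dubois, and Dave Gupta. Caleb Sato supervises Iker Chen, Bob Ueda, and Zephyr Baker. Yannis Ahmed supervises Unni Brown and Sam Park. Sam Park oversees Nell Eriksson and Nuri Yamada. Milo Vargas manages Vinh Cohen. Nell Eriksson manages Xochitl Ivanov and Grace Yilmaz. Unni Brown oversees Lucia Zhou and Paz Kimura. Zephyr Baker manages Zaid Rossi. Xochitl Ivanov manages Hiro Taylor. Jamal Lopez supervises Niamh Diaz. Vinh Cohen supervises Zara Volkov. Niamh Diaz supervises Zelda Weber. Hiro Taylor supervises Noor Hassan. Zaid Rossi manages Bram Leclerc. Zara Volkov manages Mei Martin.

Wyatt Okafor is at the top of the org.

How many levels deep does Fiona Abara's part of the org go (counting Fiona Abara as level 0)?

6

The longest chain under Fiona Abara runs Fiona Abara → Yannis Ahmed → Sam Park → Nell Eriksson → Xochitl Ivanov → Hiro Taylor → Noor Hassan, which is 6 levels below Fiona Abara.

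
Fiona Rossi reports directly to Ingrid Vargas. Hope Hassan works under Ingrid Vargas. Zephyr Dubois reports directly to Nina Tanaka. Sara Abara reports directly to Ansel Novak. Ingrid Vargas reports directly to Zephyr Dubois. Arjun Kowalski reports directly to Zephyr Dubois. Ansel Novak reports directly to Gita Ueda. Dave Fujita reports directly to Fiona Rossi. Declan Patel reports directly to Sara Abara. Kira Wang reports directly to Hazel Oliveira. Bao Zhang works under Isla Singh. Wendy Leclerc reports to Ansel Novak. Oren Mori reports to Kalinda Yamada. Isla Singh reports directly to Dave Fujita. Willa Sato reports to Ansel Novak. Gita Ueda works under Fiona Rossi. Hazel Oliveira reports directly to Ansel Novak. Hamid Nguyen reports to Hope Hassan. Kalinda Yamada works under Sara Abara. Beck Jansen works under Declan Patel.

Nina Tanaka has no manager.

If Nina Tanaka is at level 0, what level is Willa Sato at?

6

Chain from Willa Sato up to Nina Tanaka: Willa Sato → Ansel Novak → Gita Ueda → Fiona Rossi → Ingrid Vargas → Zephyr Dubois → Nina Tanaka. That is 6 steps up, so Willa Sato is 6 levels below Nina Tanaka.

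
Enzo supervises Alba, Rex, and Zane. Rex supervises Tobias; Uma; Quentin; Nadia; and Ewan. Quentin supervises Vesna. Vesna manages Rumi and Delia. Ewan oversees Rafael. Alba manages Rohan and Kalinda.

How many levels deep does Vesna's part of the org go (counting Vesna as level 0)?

The longest chain under Vesna runs Vesna → Delia, which is 1 level below Vesna.

1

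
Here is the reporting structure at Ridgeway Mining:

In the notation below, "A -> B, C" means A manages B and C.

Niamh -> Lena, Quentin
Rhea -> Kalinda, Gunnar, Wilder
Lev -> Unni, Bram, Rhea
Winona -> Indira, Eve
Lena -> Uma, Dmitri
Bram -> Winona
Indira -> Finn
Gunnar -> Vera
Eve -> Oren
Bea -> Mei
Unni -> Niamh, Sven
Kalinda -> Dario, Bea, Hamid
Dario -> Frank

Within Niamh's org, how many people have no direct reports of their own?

3

The people in Niamh's organization with no one reporting to them are Quentin, Dmitri, Uma. That is 3.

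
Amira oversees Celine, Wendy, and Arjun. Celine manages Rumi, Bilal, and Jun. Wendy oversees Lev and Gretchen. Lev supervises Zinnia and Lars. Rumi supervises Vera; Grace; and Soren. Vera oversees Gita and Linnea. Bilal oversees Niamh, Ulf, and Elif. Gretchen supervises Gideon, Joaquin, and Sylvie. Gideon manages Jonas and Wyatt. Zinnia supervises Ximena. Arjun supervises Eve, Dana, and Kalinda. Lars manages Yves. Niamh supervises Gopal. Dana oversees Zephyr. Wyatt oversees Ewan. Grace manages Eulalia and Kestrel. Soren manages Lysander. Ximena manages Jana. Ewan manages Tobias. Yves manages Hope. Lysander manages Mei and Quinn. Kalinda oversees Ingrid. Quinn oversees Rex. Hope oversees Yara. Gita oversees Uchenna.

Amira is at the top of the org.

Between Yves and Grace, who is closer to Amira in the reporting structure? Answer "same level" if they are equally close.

Grace

Yves is 4 levels below Amira; Grace is 3. Grace is higher.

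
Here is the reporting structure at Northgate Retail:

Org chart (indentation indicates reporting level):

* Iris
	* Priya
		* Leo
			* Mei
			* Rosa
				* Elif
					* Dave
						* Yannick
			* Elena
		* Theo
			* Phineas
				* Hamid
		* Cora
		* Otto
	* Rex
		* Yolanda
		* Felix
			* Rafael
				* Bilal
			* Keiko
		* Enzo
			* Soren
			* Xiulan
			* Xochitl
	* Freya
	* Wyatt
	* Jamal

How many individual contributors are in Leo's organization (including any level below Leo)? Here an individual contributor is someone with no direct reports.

3

The people in Leo's organization with no one reporting to them are Elena, Yannick, Mei. That is 3.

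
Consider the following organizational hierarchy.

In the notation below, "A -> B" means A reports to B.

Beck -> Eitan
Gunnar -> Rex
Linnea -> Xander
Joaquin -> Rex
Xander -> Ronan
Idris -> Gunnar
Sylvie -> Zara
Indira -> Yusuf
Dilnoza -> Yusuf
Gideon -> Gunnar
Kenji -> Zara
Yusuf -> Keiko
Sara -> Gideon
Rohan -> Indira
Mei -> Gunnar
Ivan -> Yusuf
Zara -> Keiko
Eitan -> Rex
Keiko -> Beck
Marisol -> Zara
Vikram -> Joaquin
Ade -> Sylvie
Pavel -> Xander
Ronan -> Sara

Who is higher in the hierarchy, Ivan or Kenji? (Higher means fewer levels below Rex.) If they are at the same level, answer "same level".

same level

Both Ivan and Kenji are 5 levels below Rex.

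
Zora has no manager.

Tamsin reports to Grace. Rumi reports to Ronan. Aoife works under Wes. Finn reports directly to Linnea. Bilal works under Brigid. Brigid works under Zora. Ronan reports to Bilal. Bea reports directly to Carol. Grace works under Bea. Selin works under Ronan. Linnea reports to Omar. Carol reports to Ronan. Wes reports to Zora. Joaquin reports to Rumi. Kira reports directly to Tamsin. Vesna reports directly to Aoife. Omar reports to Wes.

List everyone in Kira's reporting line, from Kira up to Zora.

Kira -> Tamsin -> Grace -> Bea -> Carol -> Ronan -> Bilal -> Brigid -> Zora

Kira reports to Tamsin. Tamsin reports to Grace. Grace reports to Bea. Bea reports to Carol. Carol reports to Ronan. Ronan reports to Bilal. Bilal reports to Brigid. Brigid reports to Zora. Zora is at the top.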